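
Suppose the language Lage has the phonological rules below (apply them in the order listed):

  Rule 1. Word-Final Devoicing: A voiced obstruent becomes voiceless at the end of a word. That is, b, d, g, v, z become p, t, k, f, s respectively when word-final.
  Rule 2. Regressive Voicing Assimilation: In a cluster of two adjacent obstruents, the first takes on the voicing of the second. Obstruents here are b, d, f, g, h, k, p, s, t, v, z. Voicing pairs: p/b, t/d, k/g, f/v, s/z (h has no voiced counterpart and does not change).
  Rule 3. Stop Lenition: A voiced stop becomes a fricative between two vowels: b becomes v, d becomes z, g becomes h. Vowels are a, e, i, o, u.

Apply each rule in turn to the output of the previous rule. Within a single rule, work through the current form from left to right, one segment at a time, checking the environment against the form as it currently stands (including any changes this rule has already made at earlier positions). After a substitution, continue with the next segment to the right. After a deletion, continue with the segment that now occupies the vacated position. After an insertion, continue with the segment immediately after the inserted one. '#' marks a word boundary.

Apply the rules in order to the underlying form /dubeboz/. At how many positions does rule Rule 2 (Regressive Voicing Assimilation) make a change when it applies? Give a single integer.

Rule 1 Word-Final Devoicing: [dubeboz] → [dubebos]
Rule 2 Regressive Voicing Assimilation: no change — [dubebos]
Rule 3 Stop Lenition: [dubebos] → [duvevos]
Rule Rule 2 changed 0 position(s).

0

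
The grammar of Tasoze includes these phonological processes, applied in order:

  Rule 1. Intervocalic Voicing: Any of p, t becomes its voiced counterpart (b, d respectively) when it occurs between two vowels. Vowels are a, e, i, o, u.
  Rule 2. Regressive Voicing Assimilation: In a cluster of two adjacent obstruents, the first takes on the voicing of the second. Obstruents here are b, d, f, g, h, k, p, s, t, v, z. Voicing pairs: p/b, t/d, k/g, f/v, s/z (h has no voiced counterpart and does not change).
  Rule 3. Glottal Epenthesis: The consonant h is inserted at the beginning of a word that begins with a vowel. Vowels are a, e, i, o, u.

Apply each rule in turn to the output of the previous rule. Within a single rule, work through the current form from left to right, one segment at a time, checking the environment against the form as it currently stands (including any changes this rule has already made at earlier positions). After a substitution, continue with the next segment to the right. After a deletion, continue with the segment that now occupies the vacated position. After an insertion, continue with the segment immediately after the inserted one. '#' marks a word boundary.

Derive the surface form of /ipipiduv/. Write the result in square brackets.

[hibibiduv]

Rule 1 Intervocalic Voicing: [ipipiduv] → [ibibiduv]
Rule 2 Regressive Voicing Assimilation: no change — [ibibiduv]
Rule 3 Glottal Epenthesis: [ibibiduv] → [hibibiduv]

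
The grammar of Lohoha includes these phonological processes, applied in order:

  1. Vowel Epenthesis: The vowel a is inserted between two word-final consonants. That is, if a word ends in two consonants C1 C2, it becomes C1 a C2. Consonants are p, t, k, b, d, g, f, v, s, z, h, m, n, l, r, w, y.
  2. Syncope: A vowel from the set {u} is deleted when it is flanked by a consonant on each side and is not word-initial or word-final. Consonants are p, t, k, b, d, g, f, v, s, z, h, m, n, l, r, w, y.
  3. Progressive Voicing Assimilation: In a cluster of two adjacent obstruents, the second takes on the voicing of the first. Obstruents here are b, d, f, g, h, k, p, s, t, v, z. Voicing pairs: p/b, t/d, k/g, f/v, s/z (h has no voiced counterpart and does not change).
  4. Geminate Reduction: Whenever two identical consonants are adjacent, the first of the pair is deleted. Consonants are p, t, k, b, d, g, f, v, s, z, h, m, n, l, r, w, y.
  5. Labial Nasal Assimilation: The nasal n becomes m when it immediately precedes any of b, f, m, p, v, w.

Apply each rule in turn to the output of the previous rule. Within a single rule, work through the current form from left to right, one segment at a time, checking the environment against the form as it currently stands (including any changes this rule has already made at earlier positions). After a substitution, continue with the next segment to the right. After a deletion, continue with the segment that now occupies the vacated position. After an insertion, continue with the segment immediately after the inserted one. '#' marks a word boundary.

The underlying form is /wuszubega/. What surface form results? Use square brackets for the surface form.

[wspega]

1 Vowel Epenthesis: no change — [wuszubega]
2 Syncope: [wuszubega] → [wszbega]
3 Progressive Voicing Assimilation: [wszbega] → [wsspega]
4 Geminate Reduction: [wsspega] → [wspega]
5 Labial Nasal Assimilation: no change — [wspega]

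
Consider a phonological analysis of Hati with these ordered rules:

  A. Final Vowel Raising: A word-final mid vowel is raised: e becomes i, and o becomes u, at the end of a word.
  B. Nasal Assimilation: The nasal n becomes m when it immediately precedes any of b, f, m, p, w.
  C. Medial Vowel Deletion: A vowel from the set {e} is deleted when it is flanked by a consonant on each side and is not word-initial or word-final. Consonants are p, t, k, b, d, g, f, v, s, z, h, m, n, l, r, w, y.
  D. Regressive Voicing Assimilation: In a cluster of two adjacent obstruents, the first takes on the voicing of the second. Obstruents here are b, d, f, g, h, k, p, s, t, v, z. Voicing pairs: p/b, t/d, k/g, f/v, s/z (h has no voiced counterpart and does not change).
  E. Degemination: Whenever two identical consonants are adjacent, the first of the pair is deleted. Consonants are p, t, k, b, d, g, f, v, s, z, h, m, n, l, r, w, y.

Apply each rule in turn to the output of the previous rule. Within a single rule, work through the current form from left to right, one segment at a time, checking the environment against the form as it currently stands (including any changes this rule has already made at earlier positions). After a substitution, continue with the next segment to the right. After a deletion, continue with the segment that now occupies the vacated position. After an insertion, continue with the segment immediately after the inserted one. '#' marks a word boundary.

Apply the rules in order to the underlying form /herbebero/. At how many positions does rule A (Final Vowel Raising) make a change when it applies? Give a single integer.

1

A Final Vowel Raising: [herbebero] → [herbeberu]
B Nasal Assimilation: no change — [herbeberu]
C Medial Vowel Deletion: [herbeberu] → [hrbbru]
D Regressive Voicing Assimilation: no change — [hrbbru]
E Degemination: [hrbbru] → [hrbru]
Rule A changed 1 position(s).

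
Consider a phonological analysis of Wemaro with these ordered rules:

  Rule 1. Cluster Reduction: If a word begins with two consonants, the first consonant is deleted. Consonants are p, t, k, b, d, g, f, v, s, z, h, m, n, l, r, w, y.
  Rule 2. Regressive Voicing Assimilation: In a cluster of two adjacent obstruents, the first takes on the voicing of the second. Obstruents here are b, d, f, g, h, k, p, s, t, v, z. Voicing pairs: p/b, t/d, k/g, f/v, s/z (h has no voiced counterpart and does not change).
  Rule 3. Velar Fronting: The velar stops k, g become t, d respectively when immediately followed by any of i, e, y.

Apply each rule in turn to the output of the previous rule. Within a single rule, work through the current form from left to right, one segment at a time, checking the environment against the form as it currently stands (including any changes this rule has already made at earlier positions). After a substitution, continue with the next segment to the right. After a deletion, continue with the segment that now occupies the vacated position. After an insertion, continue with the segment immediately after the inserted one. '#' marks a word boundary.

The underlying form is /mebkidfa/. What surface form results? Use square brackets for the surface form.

Rule 1 Cluster Reduction: no change — [mebkidfa]
Rule 2 Regressive Voicing Assimilation: [mebkidfa] → [mepkitfa]
Rule 3 Velar Fronting: [mepkitfa] → [meptitfa]

[meptitfa]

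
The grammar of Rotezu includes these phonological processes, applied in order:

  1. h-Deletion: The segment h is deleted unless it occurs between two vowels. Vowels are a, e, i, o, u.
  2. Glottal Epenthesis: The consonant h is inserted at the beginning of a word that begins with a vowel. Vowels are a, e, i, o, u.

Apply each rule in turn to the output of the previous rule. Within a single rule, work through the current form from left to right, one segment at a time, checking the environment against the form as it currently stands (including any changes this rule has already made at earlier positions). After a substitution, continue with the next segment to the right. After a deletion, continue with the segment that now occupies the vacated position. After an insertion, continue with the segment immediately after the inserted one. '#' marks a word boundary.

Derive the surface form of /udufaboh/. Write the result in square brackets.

[hudufabo]

1 h-Deletion: [udufaboh] → [udufabo]
2 Glottal Epenthesis: [udufabo] → [hudufabo]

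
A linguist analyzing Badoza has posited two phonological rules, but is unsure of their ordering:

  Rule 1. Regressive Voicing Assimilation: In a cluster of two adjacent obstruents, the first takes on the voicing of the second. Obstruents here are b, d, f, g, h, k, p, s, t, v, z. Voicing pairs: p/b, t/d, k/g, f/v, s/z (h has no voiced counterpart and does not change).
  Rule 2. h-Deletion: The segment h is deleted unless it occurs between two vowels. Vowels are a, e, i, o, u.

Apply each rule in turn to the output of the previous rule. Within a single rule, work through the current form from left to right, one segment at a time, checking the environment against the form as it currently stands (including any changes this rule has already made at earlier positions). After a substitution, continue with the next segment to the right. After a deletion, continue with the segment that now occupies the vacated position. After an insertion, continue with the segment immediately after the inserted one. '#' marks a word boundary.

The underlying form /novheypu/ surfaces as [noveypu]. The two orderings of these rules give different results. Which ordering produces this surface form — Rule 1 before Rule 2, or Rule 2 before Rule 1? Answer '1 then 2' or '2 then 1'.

Order 1 then 2:
  1 Regressive Voicing Assimilation: [novheypu] → [nofheypu]
  2 h-Deletion: [nofheypu] → [nofeypu]
  result: [nofeypu]
Order 2 then 1:
  2 h-Deletion: [novheypu] → [noveypu]
  1 Regressive Voicing Assimilation: no change — [noveypu]
  result: [noveypu]

2 then 1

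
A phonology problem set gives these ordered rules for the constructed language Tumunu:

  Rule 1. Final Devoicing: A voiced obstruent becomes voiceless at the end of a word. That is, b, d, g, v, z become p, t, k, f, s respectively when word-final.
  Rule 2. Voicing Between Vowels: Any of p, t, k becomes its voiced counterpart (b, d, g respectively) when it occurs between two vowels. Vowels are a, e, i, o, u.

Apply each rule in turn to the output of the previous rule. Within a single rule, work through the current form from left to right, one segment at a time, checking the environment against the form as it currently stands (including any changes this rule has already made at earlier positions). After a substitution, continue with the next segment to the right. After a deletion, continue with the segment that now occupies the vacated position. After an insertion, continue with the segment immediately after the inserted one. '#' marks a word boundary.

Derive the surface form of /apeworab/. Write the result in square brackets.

[abeworap]

Rule 1 Final Devoicing: [apeworab] → [apeworap]
Rule 2 Voicing Between Vowels: [apeworap] → [abeworap]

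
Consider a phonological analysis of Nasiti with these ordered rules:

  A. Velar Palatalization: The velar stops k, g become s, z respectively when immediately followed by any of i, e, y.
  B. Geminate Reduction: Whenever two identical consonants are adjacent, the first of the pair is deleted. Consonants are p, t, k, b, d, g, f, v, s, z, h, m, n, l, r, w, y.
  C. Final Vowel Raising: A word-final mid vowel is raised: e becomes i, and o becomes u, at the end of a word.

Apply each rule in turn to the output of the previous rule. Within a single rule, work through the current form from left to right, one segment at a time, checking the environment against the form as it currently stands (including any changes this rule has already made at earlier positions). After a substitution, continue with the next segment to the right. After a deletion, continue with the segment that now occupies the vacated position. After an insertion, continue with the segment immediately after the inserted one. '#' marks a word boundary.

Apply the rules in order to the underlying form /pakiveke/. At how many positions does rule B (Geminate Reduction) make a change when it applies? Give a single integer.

0

A Velar Palatalization: [pakiveke] → [pasivese]
B Geminate Reduction: no change — [pasivese]
C Final Vowel Raising: [pasivese] → [pasivesi]
Rule B changed 0 position(s).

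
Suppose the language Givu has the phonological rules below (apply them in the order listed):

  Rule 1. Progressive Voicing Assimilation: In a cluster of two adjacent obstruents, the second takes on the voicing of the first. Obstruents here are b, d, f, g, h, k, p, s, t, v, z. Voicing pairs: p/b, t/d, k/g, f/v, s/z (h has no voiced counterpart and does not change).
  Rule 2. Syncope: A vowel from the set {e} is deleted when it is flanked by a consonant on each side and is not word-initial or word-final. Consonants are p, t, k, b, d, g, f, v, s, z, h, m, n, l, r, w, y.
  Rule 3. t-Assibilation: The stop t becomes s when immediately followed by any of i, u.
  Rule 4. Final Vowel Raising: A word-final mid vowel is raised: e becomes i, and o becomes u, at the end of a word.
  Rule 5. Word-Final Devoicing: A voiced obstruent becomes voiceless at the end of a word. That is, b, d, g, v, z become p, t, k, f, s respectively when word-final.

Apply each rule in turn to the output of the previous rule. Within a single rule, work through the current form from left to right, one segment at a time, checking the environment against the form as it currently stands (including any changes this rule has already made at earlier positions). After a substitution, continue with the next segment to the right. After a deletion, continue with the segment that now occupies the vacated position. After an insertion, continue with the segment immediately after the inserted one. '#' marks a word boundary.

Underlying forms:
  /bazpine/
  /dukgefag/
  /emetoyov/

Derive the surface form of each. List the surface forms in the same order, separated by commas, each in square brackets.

/bazpine/:
  Rule 1 Progressive Voicing Assimilation: [bazpine] → [bazbine]
  Rule 2 Syncope: no change — [bazbine]
  Rule 3 t-Assibilation: no change — [bazbine]
  Rule 4 Final Vowel Raising: [bazbine] → [bazbini]
  Rule 5 Word-Final Devoicing: no change — [bazbini]
/dukgefag/:
  Rule 1 Progressive Voicing Assimilation: [dukgefag] → [dukkefag]
  Rule 2 Syncope: [dukkefag] → [dukkfag]
  Rule 3 t-Assibilation: no change — [dukkfag]
  Rule 4 Final Vowel Raising: no change — [dukkfag]
  Rule 5 Word-Final Devoicing: [dukkfag] → [dukkfak]
/emetoyov/:
  Rule 1 Progressive Voicing Assimilation: no change — [emetoyov]
  Rule 2 Syncope: [emetoyov] → [emtoyov]
  Rule 3 t-Assibilation: no change — [emtoyov]
  Rule 4 Final Vowel Raising: no change — [emtoyov]
  Rule 5 Word-Final Devoicing: [emtoyov] → [emtoyof]

[bazbini], [dukkfak], [emtoyof]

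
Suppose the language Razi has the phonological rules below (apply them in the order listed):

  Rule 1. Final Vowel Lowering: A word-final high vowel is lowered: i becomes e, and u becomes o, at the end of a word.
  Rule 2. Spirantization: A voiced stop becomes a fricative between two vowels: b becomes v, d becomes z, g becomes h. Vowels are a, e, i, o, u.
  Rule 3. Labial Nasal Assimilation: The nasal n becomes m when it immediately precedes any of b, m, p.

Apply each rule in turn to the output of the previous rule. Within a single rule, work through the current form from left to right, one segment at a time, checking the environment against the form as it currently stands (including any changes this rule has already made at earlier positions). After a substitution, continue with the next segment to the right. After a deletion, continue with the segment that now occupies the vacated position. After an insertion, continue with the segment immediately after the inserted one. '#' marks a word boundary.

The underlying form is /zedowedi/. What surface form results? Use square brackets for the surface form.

Rule 1 Final Vowel Lowering: [zedowedi] → [zedowede]
Rule 2 Spirantization: [zedowede] → [zezoweze]
Rule 3 Labial Nasal Assimilation: no change — [zezoweze]

[zezoweze]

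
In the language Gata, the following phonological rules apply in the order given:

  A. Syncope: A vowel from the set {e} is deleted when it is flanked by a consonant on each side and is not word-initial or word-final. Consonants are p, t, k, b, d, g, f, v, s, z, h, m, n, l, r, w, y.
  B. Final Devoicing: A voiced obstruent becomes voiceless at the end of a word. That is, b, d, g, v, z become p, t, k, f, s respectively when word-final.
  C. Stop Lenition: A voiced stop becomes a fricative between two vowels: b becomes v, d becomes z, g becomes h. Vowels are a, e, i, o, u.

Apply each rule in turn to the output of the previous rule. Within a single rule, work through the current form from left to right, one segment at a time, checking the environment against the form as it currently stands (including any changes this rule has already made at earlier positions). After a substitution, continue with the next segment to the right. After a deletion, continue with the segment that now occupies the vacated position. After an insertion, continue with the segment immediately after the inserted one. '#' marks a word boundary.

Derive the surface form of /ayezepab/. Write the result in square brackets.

A Syncope: [ayezepab] → [ayzpab]
B Final Devoicing: [ayzpab] → [ayzpap]
C Stop Lenition: no change — [ayzpap]

[ayzpap]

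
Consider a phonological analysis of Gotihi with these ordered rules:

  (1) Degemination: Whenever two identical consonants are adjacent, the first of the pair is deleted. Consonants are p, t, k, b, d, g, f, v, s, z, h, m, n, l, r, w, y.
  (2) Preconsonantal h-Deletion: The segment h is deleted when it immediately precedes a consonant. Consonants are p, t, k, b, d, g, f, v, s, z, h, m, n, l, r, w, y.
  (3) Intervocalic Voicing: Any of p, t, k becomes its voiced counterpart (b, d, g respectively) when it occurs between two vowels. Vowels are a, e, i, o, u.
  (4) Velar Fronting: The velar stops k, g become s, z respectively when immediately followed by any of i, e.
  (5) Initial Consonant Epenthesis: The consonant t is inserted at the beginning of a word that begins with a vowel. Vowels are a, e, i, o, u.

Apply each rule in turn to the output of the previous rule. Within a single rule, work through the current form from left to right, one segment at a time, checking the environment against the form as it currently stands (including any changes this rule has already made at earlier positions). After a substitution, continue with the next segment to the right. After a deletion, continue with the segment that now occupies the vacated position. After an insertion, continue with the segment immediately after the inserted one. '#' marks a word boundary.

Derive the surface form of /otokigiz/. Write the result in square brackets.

(1) Degemination: no change — [otokigiz]
(2) Preconsonantal h-Deletion: no change — [otokigiz]
(3) Intervocalic Voicing: [otokigiz] → [odogigiz]
(4) Velar Fronting: [odogigiz] → [odoziziz]
(5) Initial Consonant Epenthesis: [odoziziz] → [todoziziz]

[todoziziz]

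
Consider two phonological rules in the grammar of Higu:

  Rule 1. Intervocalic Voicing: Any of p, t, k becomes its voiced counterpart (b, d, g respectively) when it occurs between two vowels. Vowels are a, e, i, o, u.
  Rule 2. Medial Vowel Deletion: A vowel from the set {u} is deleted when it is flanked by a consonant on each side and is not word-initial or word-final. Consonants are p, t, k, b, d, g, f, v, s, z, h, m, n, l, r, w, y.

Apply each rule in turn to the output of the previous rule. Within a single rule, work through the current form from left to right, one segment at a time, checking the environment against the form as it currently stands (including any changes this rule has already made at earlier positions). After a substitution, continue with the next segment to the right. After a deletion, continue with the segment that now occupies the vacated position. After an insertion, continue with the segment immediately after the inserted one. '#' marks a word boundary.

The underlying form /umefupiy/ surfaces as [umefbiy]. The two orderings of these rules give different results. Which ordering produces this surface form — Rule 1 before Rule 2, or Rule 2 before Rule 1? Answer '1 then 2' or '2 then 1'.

Order 1 then 2:
  1 Intervocalic Voicing: [umefupiy] → [umefubiy]
  2 Medial Vowel Deletion: [umefubiy] → [umefbiy]
  result: [umefbiy]
Order 2 then 1:
  2 Medial Vowel Deletion: [umefupiy] → [umefpiy]
  1 Intervocalic Voicing: no change — [umefpiy]
  result: [umefpiy]

1 then 2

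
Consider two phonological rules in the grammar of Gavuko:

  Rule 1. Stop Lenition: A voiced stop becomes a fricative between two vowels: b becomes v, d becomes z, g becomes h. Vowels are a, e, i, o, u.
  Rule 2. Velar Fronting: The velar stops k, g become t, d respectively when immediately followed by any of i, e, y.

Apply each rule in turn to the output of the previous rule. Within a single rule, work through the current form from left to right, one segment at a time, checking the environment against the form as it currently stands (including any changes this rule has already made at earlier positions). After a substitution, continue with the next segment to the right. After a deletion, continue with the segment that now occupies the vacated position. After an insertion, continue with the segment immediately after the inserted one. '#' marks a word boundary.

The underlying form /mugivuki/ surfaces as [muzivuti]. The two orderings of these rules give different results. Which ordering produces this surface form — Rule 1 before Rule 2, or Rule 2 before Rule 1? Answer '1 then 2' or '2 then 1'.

2 then 1

Order 1 then 2:
  1 Stop Lenition: [mugivuki] → [muhivuki]
  2 Velar Fronting: [muhivuki] → [muhivuti]
  result: [muhivuti]
Order 2 then 1:
  2 Velar Fronting: [mugivuki] → [mudivuti]
  1 Stop Lenition: [mudivuti] → [muzivuti]
  result: [muzivuti]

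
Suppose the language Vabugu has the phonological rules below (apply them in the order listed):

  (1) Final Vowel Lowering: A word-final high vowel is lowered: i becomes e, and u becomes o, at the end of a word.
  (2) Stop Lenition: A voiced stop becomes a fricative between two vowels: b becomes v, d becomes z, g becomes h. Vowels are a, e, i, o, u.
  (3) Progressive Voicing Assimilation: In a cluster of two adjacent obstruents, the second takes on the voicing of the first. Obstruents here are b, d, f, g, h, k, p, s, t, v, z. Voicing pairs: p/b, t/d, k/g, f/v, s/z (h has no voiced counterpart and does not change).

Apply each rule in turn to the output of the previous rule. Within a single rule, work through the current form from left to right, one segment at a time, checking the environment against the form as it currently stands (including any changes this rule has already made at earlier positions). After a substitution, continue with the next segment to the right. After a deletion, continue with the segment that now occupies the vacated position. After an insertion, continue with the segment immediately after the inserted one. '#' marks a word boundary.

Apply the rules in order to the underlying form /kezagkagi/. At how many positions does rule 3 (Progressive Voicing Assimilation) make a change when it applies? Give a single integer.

(1) Final Vowel Lowering: [kezagkagi] → [kezagkage]
(2) Stop Lenition: [kezagkage] → [kezagkahe]
(3) Progressive Voicing Assimilation: [kezagkahe] → [kezaggahe]
Rule 3 changed 1 position(s).

1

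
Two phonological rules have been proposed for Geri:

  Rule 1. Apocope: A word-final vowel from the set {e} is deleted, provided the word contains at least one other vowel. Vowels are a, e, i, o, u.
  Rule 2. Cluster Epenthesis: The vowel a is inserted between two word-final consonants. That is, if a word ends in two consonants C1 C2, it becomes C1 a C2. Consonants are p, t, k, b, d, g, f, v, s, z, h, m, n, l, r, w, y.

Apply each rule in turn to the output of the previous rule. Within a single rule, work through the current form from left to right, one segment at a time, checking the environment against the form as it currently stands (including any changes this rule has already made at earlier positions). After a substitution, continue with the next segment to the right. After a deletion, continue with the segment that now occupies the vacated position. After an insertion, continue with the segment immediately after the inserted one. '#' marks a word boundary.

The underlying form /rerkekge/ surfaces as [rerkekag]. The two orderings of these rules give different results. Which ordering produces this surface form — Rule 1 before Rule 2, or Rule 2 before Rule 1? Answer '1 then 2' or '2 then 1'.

1 then 2

Order 1 then 2:
  1 Apocope: [rerkekge] → [rerkekg]
  2 Cluster Epenthesis: [rerkekg] → [rerkekag]
  result: [rerkekag]
Order 2 then 1:
  2 Cluster Epenthesis: no change — [rerkekge]
  1 Apocope: [rerkekge] → [rerkekg]
  result: [rerkekg]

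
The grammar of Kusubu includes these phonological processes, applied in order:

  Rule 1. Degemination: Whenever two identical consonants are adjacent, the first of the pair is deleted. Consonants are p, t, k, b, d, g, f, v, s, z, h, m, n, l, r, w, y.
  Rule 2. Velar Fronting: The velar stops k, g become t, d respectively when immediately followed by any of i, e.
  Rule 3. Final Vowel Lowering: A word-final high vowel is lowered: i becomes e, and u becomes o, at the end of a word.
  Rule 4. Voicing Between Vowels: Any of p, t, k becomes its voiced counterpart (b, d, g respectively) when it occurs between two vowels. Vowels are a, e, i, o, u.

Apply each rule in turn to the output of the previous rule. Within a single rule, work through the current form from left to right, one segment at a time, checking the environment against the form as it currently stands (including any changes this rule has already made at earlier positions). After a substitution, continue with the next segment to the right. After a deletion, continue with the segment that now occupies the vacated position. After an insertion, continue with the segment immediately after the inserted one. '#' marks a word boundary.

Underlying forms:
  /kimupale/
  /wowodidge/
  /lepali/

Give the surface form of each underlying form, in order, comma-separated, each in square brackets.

[timubale], [wowodidde], [lebale]

/kimupale/:
  Rule 1 Degemination: no change — [kimupale]
  Rule 2 Velar Fronting: [kimupale] → [timupale]
  Rule 3 Final Vowel Lowering: no change — [timupale]
  Rule 4 Voicing Between Vowels: [timupale] → [timubale]
/wowodidge/:
  Rule 1 Degemination: no change — [wowodidge]
  Rule 2 Velar Fronting: [wowodidge] → [wowodidde]
  Rule 3 Final Vowel Lowering: no change — [wowodidde]
  Rule 4 Voicing Between Vowels: no change — [wowodidde]
/lepali/:
  Rule 1 Degemination: no change — [lepali]
  Rule 2 Velar Fronting: no change — [lepali]
  Rule 3 Final Vowel Lowering: [lepali] → [lepale]
  Rule 4 Voicing Between Vowels: [lepale] → [lebale]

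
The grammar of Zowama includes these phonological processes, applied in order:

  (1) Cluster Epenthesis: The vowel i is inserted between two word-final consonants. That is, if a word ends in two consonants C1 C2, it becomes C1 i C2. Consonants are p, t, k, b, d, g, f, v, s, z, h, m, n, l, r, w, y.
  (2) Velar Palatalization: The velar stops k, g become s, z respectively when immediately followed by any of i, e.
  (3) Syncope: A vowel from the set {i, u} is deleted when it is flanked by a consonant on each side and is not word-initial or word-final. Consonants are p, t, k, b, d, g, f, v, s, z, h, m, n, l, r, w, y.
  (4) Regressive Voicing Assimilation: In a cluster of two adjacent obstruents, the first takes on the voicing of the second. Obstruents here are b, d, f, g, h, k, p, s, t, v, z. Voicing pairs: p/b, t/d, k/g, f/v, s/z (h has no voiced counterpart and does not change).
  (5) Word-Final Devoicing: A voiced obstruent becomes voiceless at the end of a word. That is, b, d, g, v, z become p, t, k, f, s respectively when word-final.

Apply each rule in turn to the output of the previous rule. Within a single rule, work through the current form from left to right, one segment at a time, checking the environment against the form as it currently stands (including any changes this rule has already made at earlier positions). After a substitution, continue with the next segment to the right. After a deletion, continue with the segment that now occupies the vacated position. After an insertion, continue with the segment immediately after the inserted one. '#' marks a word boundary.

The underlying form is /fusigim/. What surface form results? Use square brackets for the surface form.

(1) Cluster Epenthesis: no change — [fusigim]
(2) Velar Palatalization: [fusigim] → [fusizim]
(3) Syncope: [fusizim] → [fszm]
(4) Regressive Voicing Assimilation: [fszm] → [fzzm]
(5) Word-Final Devoicing: no change — [fzzm]

[fzzm]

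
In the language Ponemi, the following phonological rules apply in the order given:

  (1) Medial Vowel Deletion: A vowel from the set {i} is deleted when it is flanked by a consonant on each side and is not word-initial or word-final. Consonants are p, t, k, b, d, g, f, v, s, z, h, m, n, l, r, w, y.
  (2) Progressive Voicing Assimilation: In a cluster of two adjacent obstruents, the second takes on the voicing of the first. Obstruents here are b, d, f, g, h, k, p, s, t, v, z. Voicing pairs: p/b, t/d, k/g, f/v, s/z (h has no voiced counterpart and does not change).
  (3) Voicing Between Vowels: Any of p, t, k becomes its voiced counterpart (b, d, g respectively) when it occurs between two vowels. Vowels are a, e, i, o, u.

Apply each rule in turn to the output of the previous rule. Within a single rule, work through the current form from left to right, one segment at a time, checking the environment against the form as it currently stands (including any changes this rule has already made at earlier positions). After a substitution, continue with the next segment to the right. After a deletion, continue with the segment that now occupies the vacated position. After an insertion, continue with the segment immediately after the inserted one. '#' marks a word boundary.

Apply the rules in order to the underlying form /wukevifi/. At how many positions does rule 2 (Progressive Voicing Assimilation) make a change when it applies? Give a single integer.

1

(1) Medial Vowel Deletion: [wukevifi] → [wukevfi]
(2) Progressive Voicing Assimilation: [wukevfi] → [wukevvi]
(3) Voicing Between Vowels: [wukevvi] → [wugevvi]
Rule 2 changed 1 position(s).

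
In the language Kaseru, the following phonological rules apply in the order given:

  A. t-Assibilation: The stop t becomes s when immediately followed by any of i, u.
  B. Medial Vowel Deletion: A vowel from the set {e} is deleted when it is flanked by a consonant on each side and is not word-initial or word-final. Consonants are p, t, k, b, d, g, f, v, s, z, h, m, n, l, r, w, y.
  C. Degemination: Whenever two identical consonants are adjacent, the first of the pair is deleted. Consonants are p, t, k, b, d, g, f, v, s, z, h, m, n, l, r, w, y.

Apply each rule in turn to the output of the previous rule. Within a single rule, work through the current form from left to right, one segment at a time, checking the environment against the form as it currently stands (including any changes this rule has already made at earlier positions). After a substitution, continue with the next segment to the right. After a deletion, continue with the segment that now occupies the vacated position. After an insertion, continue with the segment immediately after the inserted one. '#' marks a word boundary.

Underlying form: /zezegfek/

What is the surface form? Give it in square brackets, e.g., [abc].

[zgfk]

A t-Assibilation: no change — [zezegfek]
B Medial Vowel Deletion: [zezegfek] → [zzgfk]
C Degemination: [zzgfk] → [zgfk]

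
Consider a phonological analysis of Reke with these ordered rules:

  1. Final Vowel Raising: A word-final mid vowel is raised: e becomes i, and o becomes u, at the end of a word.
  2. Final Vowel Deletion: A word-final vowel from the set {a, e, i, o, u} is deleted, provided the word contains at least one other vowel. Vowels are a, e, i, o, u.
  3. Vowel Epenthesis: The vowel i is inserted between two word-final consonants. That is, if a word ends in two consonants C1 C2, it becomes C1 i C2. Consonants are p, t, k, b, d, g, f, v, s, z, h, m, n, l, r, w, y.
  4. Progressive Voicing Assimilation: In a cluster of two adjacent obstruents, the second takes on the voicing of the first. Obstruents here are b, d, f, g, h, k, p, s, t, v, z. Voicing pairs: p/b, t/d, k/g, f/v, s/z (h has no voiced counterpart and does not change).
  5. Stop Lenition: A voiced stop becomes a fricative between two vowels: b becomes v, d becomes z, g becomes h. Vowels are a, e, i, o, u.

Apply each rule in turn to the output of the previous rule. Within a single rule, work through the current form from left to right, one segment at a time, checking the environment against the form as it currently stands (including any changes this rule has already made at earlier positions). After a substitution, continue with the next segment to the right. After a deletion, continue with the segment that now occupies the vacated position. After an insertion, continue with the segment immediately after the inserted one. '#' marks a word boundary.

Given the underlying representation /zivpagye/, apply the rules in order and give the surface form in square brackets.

[zivbahiy]

1 Final Vowel Raising: [zivpagye] → [zivpagyi]
2 Final Vowel Deletion: [zivpagyi] → [zivpagy]
3 Vowel Epenthesis: [zivpagy] → [zivpagiy]
4 Progressive Voicing Assimilation: [zivpagiy] → [zivbagiy]
5 Stop Lenition: [zivbagiy] → [zivbahiy]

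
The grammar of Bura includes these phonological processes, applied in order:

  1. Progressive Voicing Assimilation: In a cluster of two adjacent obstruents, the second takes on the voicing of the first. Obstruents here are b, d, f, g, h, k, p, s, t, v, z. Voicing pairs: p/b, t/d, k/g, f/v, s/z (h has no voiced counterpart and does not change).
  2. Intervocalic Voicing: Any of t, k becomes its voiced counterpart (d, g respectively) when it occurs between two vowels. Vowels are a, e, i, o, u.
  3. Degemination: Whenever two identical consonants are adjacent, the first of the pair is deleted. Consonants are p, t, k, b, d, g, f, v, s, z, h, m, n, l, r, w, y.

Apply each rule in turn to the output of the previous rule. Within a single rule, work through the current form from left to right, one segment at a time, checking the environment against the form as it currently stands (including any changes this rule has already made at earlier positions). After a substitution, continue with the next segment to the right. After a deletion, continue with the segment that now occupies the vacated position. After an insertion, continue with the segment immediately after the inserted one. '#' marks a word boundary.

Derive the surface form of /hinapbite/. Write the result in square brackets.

[hinapide]

1 Progressive Voicing Assimilation: [hinapbite] → [hinappite]
2 Intervocalic Voicing: [hinappite] → [hinappide]
3 Degemination: [hinappide] → [hinapide]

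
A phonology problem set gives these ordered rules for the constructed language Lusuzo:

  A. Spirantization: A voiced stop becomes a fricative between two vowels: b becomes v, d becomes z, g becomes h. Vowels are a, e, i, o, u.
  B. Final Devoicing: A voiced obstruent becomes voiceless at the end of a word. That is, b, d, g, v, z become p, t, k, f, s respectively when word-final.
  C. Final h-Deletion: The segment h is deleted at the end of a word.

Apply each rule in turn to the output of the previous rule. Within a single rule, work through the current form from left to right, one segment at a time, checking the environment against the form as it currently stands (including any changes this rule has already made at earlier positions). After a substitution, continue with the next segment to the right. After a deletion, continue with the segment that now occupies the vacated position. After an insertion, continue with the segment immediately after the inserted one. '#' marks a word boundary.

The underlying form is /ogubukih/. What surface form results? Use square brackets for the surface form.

A Spirantization: [ogubukih] → [ohuvukih]
B Final Devoicing: no change — [ohuvukih]
C Final h-Deletion: [ohuvukih] → [ohuvuki]

[ohuvuki]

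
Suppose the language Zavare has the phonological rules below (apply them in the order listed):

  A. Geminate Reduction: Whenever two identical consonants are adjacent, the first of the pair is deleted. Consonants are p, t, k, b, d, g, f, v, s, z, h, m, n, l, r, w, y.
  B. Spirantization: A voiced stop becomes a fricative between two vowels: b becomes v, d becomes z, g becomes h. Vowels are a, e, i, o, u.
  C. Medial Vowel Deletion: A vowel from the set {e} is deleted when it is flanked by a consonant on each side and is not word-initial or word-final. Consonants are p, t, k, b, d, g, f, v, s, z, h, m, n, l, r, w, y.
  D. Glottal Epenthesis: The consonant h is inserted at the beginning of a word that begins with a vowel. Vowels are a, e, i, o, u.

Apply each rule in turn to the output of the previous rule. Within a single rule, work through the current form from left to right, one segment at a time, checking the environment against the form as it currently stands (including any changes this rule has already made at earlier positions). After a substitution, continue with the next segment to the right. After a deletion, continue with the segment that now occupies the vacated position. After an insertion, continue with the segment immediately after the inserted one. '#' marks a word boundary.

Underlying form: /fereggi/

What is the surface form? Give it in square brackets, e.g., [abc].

A Geminate Reduction: [fereggi] → [feregi]
B Spirantization: [feregi] → [ferehi]
C Medial Vowel Deletion: [ferehi] → [frhi]
D Glottal Epenthesis: no change — [frhi]

[frhi]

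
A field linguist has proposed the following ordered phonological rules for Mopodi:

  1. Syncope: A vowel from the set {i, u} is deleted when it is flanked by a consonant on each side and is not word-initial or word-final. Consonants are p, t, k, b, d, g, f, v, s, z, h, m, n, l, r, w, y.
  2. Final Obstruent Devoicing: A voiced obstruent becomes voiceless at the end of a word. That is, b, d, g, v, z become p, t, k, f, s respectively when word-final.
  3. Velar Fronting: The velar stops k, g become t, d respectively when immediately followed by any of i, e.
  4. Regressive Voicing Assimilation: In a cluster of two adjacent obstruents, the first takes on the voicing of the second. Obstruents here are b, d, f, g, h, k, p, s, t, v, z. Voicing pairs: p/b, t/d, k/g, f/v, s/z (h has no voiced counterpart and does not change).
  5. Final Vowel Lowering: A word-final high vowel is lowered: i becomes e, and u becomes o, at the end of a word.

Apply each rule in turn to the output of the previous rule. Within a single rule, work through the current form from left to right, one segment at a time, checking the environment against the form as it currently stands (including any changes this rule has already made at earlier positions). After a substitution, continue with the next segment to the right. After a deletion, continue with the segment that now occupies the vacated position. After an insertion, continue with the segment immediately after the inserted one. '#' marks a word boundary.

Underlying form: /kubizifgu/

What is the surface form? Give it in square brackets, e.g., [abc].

1 Syncope: [kubizifgu] → [kbzfgu]
2 Final Obstruent Devoicing: no change — [kbzfgu]
3 Velar Fronting: no change — [kbzfgu]
4 Regressive Voicing Assimilation: [kbzfgu] → [gbsvgu]
5 Final Vowel Lowering: [gbsvgu] → [gbsvgo]

[gbsvgo]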